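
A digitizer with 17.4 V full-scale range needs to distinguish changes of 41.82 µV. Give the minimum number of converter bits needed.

Number of steps required ≥ 17.4 V / 41.82 µV = 416068.87.
Need 2^N ≥ 416068.87; 2^18 = 262144, 2^19 = 524288.
Minimum N = 19.

19 bits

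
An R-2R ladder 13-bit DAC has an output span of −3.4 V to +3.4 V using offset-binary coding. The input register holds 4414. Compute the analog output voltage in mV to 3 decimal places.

LSB = 6.8 V / 2^13 = 0.830 mV.
V_out = (−3.4) + 4414 × 0.000830078 V = 0.263965 V.
= 263.965 mV.

263.965 mV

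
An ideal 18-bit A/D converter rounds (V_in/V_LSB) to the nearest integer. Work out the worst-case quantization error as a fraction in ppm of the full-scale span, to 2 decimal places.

Rounding → worst-case error = ½ LSB = V_FS/2^19, so 1e+06/524288 = 1.90735 ppm of full scale.

1.91 ppm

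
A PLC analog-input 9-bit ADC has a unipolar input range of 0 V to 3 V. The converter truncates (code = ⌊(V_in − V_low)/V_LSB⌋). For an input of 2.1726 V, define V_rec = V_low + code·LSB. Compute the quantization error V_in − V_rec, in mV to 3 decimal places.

4.631 mV

One LSB is 3 V / 512 = 5.859 mV.
(V_in − V_low)/LSB = (2.1726 − 0)/0.00585938 = 370.7904 → code 370 (floor).
Reconstructed: 2.1679688 V.
Difference: 0.00463125 V → 4.631 mV.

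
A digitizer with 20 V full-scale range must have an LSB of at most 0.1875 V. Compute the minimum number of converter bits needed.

Number of steps required ≥ 20 V / 0.1875 V = 106.67.
Need 2^N ≥ 106.67; 2^6 = 64, 2^7 = 128.
Minimum N = 7.

7 bits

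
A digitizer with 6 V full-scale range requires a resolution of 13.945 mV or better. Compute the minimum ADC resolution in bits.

Number of steps required ≥ 6 V / 13.945 mV = 430.26.
Need 2^N ≥ 430.26; 2^8 = 256, 2^9 = 512.
Minimum N = 9.

9 bits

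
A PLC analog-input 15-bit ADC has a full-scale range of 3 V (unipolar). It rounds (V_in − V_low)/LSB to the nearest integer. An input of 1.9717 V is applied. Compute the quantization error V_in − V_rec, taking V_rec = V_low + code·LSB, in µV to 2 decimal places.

LSB = 3/2^15 = 91.55 µV.
Scaled input = 21536.2219 LSBs, so code = 21536.
Reconstructed: 1.9716797 V.
V_in − V_rec = 2.03125e-05 V = 20.31 µV.

20.31 µV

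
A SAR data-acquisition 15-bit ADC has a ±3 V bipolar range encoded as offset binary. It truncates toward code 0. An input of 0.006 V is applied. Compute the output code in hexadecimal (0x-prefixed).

With 32768 levels over 6 V, one step is 183.11 µV.
(V_in − V_low)/LSB = (0.006 − (−3)) / 0.000183105 = 16416.768.
So the output code is 16416.
In hexadecimal (0x-prefixed): 0x4020.

code 0x4020 (decimal 16416)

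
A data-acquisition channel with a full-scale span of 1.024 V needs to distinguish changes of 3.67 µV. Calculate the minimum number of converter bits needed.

Number of steps required ≥ 1.024 V / 3.67 µV = 279019.07.
Need 2^N ≥ 279019.07; 2^18 = 262144, 2^19 = 524288.
Minimum N = 19.

19 bits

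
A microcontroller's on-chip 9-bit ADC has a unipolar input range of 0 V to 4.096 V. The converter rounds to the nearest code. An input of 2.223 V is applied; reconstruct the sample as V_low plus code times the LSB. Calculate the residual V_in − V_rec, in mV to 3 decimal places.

-1.000 mV

LSB = 4.096/2^9 = 8.000 mV.
(V_in − V_low)/LSB = (2.223 − 0)/0.008 = 277.8750 → code 278 (round).
Code 278 maps back to 0 + 278×0.008 V = 2.224 V.
Difference: -0.001 V → -1.000 mV.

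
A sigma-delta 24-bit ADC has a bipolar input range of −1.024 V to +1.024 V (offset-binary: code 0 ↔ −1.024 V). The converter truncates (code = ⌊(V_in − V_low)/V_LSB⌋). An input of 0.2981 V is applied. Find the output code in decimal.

code 10830643

LSB = 2.048 V / 16777216 = 0.12 µV.
(0.2981 − (−1.024)) / 1.2207e-07 = 10830643.200 LSBs.
⌊·⌋(10830643.200) = 10830643.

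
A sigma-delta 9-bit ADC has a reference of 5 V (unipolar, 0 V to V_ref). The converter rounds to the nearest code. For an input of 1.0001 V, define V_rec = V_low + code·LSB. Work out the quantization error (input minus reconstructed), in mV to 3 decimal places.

One LSB is 5 V / 512 = 9.766 mV.
Scaled input = 102.4102 LSBs, so code = 102.
Code 102 maps back to 0 + 102×0.00976562 V = 0.99609375 V.
Difference: 0.00400625 V → 4.006 mV.

4.006 mV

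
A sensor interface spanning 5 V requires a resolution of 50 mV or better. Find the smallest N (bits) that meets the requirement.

7 bits

Number of steps required ≥ 5 V / 50 mV = 100.00.
Need 2^N ≥ 100.00; 2^6 = 64, 2^7 = 128.
Minimum N = 7.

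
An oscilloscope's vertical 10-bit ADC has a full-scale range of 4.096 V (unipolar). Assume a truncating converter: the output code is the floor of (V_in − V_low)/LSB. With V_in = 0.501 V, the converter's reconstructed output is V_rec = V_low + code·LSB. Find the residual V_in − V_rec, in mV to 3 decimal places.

One LSB is 4.096 V / 1024 = 4.000 mV.
Scaled input = 125.2500 LSBs, so code = 125.
Reconstructed: 0.5 V.
Error = 0.501 − 0.5 = 0.001 V = 1.000 mV.

1.000 mV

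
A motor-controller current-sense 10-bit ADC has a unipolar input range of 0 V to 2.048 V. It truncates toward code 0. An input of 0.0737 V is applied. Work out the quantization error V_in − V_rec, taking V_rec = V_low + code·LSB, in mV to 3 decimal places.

LSB = 2.048/2^10 = 2.000 mV.
(0.0737 − 0)/0.002 = 36.8500; ⌊·⌋ gives code 36.
Reconstructed: 0.072 V.
V_in − V_rec = 0.0017 V = 1.700 mV.

1.700 mV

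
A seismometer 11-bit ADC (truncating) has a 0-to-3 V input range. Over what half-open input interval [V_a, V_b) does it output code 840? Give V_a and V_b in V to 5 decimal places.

[1.23047 V, 1.23193 V)

LSB = 3/2^11 = 1.465 mV.
V_a = V_low + 840·LSB = 1.23047 V; V_b = V_low + 841·LSB = 1.23193 V.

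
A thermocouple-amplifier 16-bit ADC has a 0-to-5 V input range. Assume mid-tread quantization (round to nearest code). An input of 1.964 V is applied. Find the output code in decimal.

code 25743

LSB = 5 V / 65536 = 76.29 µV.
(V_in − V_low)/LSB = (1.964 − 0) / 7.62939e-05 = 25742.541.
round(25742.541) = 25743.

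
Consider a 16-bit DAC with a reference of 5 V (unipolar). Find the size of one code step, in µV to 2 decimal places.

Full-scale span = 5 V.
LSB = 5 / 2^16 = 5 / 65536 = 7.62939e-05 V = 76.29 µV.

76.29 µV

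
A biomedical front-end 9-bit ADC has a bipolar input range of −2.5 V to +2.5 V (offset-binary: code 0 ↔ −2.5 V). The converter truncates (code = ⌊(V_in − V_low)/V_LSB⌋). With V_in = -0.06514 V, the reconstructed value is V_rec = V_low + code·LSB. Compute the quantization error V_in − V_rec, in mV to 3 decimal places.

One LSB is 5 V / 512 = 9.766 mV.
Scaled input = 249.3297 LSBs, so code = 249.
Code 249 maps back to (−2.5) + 249×0.00976562 V = -0.068359375 V.
Error = -0.06514 − (−0.068359375) = 0.00321938 V = 3.219 mV.

3.219 mV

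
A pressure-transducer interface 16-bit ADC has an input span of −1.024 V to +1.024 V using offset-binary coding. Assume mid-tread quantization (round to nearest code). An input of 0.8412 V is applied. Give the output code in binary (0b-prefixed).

code 0b1110100100100110 (decimal 59686)

With 65536 levels over 2.048 V, one step is 31.25 µV.
(0.8412 − (−1.024)) / 3.125e-05 = 59686.400 LSBs.
So the output code is 59686.
In binary (0b-prefixed): 0b1110100100100110.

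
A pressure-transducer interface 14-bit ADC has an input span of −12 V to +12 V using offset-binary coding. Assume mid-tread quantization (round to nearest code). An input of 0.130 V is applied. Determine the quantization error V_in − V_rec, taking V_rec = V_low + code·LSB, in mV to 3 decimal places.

-0.371 mV

One LSB is 24 V / 16384 = 1.465 mV.
(V_in − V_low)/LSB = (0.130 − (−12))/0.00146484 = 8280.7467 → code 8281 (round).
Reconstructed: 0.13037109 V.
Difference: -0.000371094 V → -0.371 mV.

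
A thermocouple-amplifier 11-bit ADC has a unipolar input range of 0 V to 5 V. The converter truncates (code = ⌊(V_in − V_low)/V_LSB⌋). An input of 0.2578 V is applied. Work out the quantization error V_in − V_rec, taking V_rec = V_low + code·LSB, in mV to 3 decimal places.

One LSB is 5 V / 2048 = 2.441 mV.
(0.2578 − 0)/0.00244141 = 105.5949; ⌊·⌋ gives code 105.
Reconstructed: 0.25634766 V.
V_in − V_rec = 0.00145234 V = 1.452 mV.

1.452 mV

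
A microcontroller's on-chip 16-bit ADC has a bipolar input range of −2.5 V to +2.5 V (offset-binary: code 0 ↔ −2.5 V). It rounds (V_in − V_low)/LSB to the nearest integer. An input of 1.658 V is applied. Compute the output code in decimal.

code 54500

LSB = 5 V / 65536 = 76.29 µV.
(V_in − V_low)/LSB = (1.658 − (−2.5)) / 7.62939e-05 = 54499.738.
Round → code 54500.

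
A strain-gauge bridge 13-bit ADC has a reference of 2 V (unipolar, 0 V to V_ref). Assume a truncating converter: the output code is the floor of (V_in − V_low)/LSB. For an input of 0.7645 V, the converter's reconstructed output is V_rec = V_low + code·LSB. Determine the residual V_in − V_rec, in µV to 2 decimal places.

95.70 µV

LSB = 2/2^13 = 244.14 µV.
(V_in − V_low)/LSB = (0.7645 − 0)/0.000244141 = 3131.3920 → code 3131 (floor).
V_rec = 0 + 3131·0.000244141 = 0.7644043 V.
Difference: 9.57031e-05 V → 95.70 µV.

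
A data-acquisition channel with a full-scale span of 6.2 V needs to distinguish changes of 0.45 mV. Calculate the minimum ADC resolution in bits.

Number of steps required ≥ 6.2 V / 0.45 mV = 13777.78.
Need 2^N ≥ 13777.78; 2^13 = 8192, 2^14 = 16384.
Minimum N = 14.

14 bits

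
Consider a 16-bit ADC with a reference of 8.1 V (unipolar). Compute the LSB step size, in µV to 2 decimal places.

123.60 µV

Full-scale span = 8.1 V.
LSB = 8.1 / 2^16 = 8.1 / 65536 = 0.000123596 V = 123.60 µV.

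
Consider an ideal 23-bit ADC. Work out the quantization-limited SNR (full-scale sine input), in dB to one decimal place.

SNR ≈ 6.02·N + 1.76 dB = 6.02·23 + 1.76 = 140.22 dB.

140.2 dB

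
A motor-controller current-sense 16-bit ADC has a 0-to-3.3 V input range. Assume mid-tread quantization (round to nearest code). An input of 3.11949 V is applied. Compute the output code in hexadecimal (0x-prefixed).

code 0xF1FF (decimal 61951)

LSB = 3.3 V / 65536 = 50.35 µV.
Input sits at 61951.181 steps above V_low.
So the output code is 61951.
In hexadecimal (0x-prefixed): 0xF1FF.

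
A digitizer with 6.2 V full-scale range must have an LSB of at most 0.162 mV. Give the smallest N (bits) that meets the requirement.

Number of steps required ≥ 6.2 V / 0.162 mV = 38271.60.
Need 2^N ≥ 38271.60; 2^15 = 32768, 2^16 = 65536.
Minimum N = 16.

16 bits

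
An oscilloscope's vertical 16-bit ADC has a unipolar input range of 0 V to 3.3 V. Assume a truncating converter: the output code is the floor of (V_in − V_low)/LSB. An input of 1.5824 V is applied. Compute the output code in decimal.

code 31425

With 65536 levels over 3.3 V, one step is 50.35 µV.
(1.5824 − 0) / 5.0354e-05 = 31425.505 LSBs.
⌊·⌋(31425.505) = 31425.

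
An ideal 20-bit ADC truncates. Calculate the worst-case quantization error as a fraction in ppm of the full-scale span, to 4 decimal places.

Truncating → worst-case error = 1 LSB = V_FS/2^20, so 1e+06/1048576 = 0.953674 ppm of full scale.

0.9537 ppm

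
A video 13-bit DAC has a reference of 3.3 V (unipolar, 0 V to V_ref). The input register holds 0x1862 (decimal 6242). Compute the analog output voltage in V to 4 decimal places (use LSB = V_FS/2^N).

LSB = 3.3 V / 2^13 = 402.83 µV.
Code 0x1862 = 6242 decimal.
V_out = 0 + 6242 × 0.000402832 V = 2.51448 V.

2.5145 V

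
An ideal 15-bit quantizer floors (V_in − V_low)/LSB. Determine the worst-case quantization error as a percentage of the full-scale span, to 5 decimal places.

Truncating → worst-case error = 1 LSB = V_FS/2^15, so 100/32768 = 0.00305176 % of full scale.

0.00305 %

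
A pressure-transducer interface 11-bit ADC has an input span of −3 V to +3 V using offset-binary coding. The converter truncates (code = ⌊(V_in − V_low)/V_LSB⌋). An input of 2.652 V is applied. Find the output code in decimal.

Full-scale span = 6 V; LSB = 6/2^11 = 2.930 mV.
Input sits at 1929.216 steps above V_low.
Floor → code 1929.

code 1929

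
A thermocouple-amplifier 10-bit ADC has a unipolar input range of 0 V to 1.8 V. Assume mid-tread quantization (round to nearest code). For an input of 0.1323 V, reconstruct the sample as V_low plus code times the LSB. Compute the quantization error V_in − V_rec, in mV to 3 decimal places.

Step size: 1.8 V ÷ 2^10 = 1.758 mV.
(0.1323 − 0)/0.00175781 = 75.2640; round gives code 75.
V_rec = 0 + 75·0.00175781 = 0.13183594 V.
Error = 0.1323 − 0.13183594 = 0.000464063 V = 0.464 mV.

0.464 mV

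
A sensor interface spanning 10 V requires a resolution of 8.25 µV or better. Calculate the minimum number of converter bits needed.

21 bits

Number of steps required ≥ 10 V / 8.25 µV = 1212121.21.
Need 2^N ≥ 1212121.21; 2^20 = 1048576, 2^21 = 2097152.
Minimum N = 21.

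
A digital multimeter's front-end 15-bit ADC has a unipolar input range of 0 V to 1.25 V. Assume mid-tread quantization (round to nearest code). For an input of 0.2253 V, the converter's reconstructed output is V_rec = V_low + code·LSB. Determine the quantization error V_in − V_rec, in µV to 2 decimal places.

3.98 µV

One LSB is 1.25 V / 32768 = 38.15 µV.
Scaled input = 5906.1043 LSBs, so code = 5906.
Code 5906 maps back to 0 + 5906×3.8147e-05 V = 0.22529602 V.
V_in − V_rec = 3.97949e-06 V = 3.98 µV.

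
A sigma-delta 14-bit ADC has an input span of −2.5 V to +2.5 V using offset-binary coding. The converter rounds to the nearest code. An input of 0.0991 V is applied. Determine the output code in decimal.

code 8517

LSB = 5 V / 16384 = 305.18 µV.
(0.0991 − (−2.5)) / 0.000305176 = 8516.731 LSBs.
Round → code 8517.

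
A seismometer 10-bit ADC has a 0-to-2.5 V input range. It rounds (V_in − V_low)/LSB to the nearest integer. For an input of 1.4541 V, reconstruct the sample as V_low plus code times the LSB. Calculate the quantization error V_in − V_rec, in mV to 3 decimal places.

-0.978 mV

LSB = 2.5/2^10 = 2.441 mV.
(V_in − V_low)/LSB = (1.4541 − 0)/0.00244141 = 595.5994 → code 596 (round).
Reconstructed: 1.4550781 V.
V_in − V_rec = -0.000978125 V = -0.978 mV.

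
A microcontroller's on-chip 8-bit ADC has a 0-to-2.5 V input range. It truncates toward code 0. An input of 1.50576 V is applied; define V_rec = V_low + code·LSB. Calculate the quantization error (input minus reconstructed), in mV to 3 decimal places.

One LSB is 2.5 V / 256 = 9.766 mV.
(1.50576 − 0)/0.00976562 = 154.1898; ⌊·⌋ gives code 154.
V_rec = 0 + 154·0.00976562 = 1.5039062 V.
Difference: 0.00185375 V → 1.854 mV.

1.854 mV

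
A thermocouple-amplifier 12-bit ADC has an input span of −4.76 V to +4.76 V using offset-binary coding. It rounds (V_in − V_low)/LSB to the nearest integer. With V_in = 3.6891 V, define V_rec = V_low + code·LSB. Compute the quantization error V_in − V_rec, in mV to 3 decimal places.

LSB = 9.52/2^12 = 2.324 mV.
(V_in − V_low)/LSB = (3.6891 − (−4.76))/0.00232422 = 3635.2430 → code 3635 (round).
Reconstructed: 3.6885352 V.
Difference: 0.000564844 V → 0.565 mV.

0.565 mV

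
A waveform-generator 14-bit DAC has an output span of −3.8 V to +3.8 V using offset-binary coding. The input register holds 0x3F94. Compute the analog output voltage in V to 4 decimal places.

3.7499 V

LSB = 7.6 V / 2^14 = 463.87 µV.
Code 0x3F94 = 16276 decimal.
V_out = (−3.8) + 16276 × 0.000463867 V = 3.7499 V.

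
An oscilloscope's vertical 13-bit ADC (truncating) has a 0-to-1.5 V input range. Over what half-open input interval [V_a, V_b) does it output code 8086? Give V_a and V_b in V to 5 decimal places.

[1.48059 V, 1.48077 V)

LSB = 1.5/2^13 = 183.11 µV.
V_a = V_low + 8086·LSB = 1.48059 V; V_b = V_low + 8087·LSB = 1.48077 V.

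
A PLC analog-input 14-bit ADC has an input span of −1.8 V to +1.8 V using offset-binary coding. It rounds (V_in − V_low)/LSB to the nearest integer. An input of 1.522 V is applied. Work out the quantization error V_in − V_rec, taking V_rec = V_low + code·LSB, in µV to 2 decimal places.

LSB = 3.6/2^14 = 219.73 µV.
(V_in − V_low)/LSB = (1.522 − (−1.8))/0.000219727 = 15118.7911 → code 15119 (round).
V_rec = (−1.8) + 15119·0.000219727 = 1.5220459 V.
V_in − V_rec = -4.58984e-05 V = -45.90 µV.

-45.90 µV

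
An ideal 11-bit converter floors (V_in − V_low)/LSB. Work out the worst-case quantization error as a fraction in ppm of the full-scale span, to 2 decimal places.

Truncating → worst-case error = 1 LSB = V_FS/2^11, so 1e+06/2048 = 488.281 ppm of full scale.

488.28 ppm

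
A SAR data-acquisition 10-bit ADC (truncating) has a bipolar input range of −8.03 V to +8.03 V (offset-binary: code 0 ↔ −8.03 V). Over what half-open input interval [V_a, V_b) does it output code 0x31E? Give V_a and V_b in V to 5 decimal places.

LSB = 16.06/2^10 = 15.684 mV.
Code 0x31E = 798 decimal.
V_a = V_low + 798·LSB = 4.48551 V; V_b = V_low + 799·LSB = 4.50119 V.

[4.48551 V, 4.50119 V)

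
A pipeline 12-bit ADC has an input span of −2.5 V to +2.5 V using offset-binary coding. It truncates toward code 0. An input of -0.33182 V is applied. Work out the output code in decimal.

code 1776

With 4096 levels over 5 V, one step is 1.221 mV.
(V_in − V_low)/LSB = (-0.33182 − (−2.5)) / 0.0012207 = 1776.173.
Floor → code 1776.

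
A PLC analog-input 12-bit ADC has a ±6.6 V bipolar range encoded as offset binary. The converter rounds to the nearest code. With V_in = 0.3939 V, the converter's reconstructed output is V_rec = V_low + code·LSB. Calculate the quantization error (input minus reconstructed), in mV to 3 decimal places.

One LSB is 13.2 V / 4096 = 3.223 mV.
Scaled input = 2170.2284 LSBs, so code = 2170.
Code 2170 maps back to (−6.6) + 2170×0.00322266 V = 0.39316406 V.
V_in − V_rec = 0.000735938 V = 0.736 mV.

0.736 mV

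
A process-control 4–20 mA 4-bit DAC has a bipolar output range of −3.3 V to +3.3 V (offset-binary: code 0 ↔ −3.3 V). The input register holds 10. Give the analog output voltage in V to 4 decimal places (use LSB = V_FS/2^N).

LSB = 6.6 V / 2^4 = 412.500 mV.
V_out = (−3.3) + 10 × 0.4125 V = 0.825 V.

0.8250 V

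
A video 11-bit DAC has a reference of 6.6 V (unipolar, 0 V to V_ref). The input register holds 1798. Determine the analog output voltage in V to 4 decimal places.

LSB = 6.6 V / 2^11 = 3.223 mV.
V_out = 0 + 1798 × 0.00322266 V = 5.79434 V.

5.7943 V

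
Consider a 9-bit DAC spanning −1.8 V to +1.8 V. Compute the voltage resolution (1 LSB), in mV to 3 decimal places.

7.031 mV

Full-scale span = 3.6 V.
LSB = 3.6 / 2^9 = 3.6 / 512 = 0.00703125 V = 7.031 mV.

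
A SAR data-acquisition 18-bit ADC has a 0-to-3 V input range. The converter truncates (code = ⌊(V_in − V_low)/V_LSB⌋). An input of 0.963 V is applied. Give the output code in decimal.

code 84148

LSB = 3 V / 262144 = 11.44 µV.
(0.963 − 0) / 1.14441e-05 = 84148.224 LSBs.
So the output code is 84148.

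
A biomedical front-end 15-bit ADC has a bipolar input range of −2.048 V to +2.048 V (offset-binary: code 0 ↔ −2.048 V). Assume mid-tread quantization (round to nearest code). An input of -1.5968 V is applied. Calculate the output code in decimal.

code 3610

Full-scale span = 4.096 V; LSB = 4.096/2^15 = 125.00 µV.
Input sits at 3609.600 steps above V_low.
round(3609.600) = 3610.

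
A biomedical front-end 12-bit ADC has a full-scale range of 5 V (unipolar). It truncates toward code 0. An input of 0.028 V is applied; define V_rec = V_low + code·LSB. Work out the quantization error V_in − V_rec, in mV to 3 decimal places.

LSB = 5/2^12 = 1.221 mV.
Scaled input = 22.9376 LSBs, so code = 22.
Code 22 maps back to 0 + 22×0.0012207 V = 0.026855469 V.
Error = 0.028 − 0.026855469 = 0.00114453 V = 1.145 mV.

1.145 mV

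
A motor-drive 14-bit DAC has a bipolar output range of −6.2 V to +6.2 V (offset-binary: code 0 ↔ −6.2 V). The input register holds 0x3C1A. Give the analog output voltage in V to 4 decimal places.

LSB = 12.4 V / 2^14 = 0.757 mV.
Code 0x3C1A = 15386 decimal.
V_out = (−6.2) + 15386 × 0.000756836 V = 5.44468 V.

5.4447 V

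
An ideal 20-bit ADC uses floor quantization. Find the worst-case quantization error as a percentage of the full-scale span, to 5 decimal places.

0.00010 %

Truncating → worst-case error = 1 LSB = V_FS/2^20, so 100/1048576 = 9.53674e-05 % of full scale.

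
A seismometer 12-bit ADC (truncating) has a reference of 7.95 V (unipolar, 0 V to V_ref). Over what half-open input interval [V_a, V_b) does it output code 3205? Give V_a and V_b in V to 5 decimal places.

LSB = 7.95/2^12 = 1.941 mV.
V_a = V_low + 3205·LSB = 6.22064 V; V_b = V_low + 3206·LSB = 6.22258 V.

[6.22064 V, 6.22258 V)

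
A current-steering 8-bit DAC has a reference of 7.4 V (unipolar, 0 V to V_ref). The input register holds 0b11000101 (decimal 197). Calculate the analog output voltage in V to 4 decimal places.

5.6945 V

LSB = 7.4 V / 2^8 = 28.906 mV.
Code 0b11000101 = 197 decimal.
V_out = 0 + 197 × 0.0289063 V = 5.69453 V.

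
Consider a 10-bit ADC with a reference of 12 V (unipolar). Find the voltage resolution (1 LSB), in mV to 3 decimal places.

11.719 mV

Full-scale span = 12 V.
LSB = 12 / 2^10 = 12 / 1024 = 0.0117188 V = 11.719 mV.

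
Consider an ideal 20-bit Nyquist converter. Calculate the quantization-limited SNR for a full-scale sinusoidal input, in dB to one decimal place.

SNR ≈ 6.02·N + 1.76 dB = 6.02·20 + 1.76 = 122.16 dB.

122.2 dB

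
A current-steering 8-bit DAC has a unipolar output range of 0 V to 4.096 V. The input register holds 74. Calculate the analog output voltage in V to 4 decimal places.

LSB = 4.096 V / 2^8 = 16.000 mV.
V_out = 0 + 74 × 0.016 V = 1.184 V.

1.1840 V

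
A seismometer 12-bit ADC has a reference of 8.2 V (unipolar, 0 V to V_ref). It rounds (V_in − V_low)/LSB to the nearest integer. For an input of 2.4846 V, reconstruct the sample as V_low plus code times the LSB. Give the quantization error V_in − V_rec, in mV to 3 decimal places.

Step size: 8.2 V ÷ 2^12 = 2.002 mV.
Scaled input = 1241.0880 LSBs, so code = 1241.
Code 1241 maps back to 0 + 1241×0.00200195 V = 2.4844238 V.
V_in − V_rec = 0.000176172 V = 0.176 mV.

0.176 mV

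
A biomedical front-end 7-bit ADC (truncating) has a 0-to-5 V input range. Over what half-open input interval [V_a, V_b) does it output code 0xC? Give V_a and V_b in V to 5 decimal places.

[0.46875 V, 0.50781 V)

LSB = 5/2^7 = 39.062 mV.
Code 0xC = 12 decimal.
V_a = V_low + 12·LSB = 0.46875 V; V_b = V_low + 13·LSB = 0.507812 V.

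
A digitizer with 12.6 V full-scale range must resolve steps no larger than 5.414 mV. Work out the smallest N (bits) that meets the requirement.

12 bits

Number of steps required ≥ 12.6 V / 5.414 mV = 2327.30.
Need 2^N ≥ 2327.30; 2^11 = 2048, 2^12 = 4096.
Minimum N = 12.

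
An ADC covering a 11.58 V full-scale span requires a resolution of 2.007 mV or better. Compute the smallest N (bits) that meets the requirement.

13 bits

Number of steps required ≥ 11.58 V / 2.007 mV = 5769.81.
Need 2^N ≥ 5769.81; 2^12 = 4096, 2^13 = 8192.
Minimum N = 13.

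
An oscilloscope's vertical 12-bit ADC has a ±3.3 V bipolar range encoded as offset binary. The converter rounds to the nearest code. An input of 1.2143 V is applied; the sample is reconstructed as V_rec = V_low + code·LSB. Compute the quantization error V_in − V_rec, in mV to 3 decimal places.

-0.641 mV

LSB = 6.6/2^12 = 1.611 mV.
(V_in − V_low)/LSB = (1.2143 − (−3.3))/0.00161133 = 2801.6019 → code 2802 (round).
Code 2802 maps back to (−3.3) + 2802×0.00161133 V = 1.2149414 V.
Difference: -0.000641406 V → -0.641 mV.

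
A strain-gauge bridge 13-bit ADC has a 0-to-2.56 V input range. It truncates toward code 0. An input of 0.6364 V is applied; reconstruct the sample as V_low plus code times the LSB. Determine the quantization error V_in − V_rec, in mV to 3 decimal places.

Step size: 2.56 V ÷ 2^13 = 312.50 µV.
Scaled input = 2036.4800 LSBs, so code = 2036.
V_rec = 0 + 2036·0.0003125 = 0.63625 V.
Error = 0.6364 − 0.63625 = 0.00015 V = 0.150 mV.

0.150 mV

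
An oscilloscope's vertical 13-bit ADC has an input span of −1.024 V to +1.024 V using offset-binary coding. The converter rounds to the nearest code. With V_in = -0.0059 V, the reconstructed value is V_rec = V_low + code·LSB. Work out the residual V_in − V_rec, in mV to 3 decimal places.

0.100 mV

Step size: 2.048 V ÷ 2^13 = 250.00 µV.
(V_in − V_low)/LSB = (-0.0059 − (−1.024))/0.00025 = 4072.4000 → code 4072 (round).
Reconstructed: -0.006 V.
Difference: 0.0001 V → 0.100 mV.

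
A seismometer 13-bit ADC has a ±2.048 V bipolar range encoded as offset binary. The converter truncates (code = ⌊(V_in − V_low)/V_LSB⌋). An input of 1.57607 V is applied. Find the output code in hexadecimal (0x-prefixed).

code 0x1C50 (decimal 7248)

LSB = 4.096 V / 8192 = 0.500 mV.
Input sits at 7248.140 steps above V_low.
So the output code is 7248.
In hexadecimal (0x-prefixed): 0x1C50.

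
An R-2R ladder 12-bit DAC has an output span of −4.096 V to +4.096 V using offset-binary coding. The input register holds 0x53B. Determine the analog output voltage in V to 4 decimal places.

-1.4180 V

LSB = 8.192 V / 2^12 = 2.000 mV.
Code 0x53B = 1339 decimal.
V_out = (−4.096) + 1339 × 0.002 V = -1.418 V.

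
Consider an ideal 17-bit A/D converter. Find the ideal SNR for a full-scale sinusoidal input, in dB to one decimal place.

104.1 dB

SNR ≈ 6.02·N + 1.76 dB = 6.02·17 + 1.76 = 104.10 dB.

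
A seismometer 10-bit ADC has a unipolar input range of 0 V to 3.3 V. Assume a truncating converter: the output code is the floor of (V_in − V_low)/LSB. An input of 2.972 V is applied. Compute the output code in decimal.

LSB = 3.3 V / 1024 = 3.223 mV.
Input sits at 922.221 steps above V_low.
Floor → code 922.

code 922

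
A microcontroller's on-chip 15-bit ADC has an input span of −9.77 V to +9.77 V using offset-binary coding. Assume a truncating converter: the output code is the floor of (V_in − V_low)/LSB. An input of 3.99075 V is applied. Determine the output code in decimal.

LSB = 19.54 V / 32768 = 0.596 mV.
(3.99075 − (−9.77)) / 0.000596313 = 23076.369 LSBs.
⌊·⌋(23076.369) = 23076.

code 23076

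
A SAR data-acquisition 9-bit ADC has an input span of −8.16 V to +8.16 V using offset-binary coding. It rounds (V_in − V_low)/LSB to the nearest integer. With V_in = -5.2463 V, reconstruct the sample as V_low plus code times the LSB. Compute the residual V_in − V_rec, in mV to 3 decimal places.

One LSB is 16.32 V / 512 = 31.875 mV.
(V_in − V_low)/LSB = (-5.2463 − (−8.16))/0.031875 = 91.4102 → code 91 (round).
Reconstructed: -5.259375 V.
V_in − V_rec = 0.013075 V = 13.075 mV.

13.075 mV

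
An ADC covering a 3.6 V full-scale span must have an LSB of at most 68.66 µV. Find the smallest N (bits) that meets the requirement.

16 bits

Number of steps required ≥ 3.6 V / 68.66 µV = 52432.27.
Need 2^N ≥ 52432.27; 2^15 = 32768, 2^16 = 65536.
Minimum N = 16.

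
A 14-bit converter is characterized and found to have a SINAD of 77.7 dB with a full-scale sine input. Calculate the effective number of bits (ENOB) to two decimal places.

12.61 bits

ENOB = (SINAD − 1.76) / 6.02 = (77.7 − 1.76)/6.02 = 12.615.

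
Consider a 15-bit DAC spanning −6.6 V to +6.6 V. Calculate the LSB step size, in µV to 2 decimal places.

Full-scale span = 13.2 V.
LSB = 13.2 / 2^15 = 13.2 / 32768 = 0.000402832 V = 402.83 µV.

402.83 µV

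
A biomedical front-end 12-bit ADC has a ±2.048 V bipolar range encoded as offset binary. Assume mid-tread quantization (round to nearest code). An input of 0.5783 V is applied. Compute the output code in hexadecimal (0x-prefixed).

code 0xA42 (decimal 2626)

Full-scale span = 4.096 V; LSB = 4.096/2^12 = 1.000 mV.
(V_in − V_low)/LSB = (0.5783 − (−2.048)) / 0.001 = 2626.300.
round(2626.300) = 2626.
In hexadecimal (0x-prefixed): 0xA42.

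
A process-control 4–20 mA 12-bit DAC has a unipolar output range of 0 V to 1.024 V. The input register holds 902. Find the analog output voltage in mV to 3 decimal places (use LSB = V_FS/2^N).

225.500 mV

LSB = 1.024 V / 2^12 = 250.00 µV.
V_out = 0 + 902 × 0.00025 V = 0.2255 V.
= 225.500 mV.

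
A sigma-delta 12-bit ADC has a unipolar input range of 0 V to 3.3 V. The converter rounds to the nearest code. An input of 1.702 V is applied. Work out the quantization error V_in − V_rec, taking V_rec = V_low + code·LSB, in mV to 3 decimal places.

-0.368 mV

Step size: 3.3 V ÷ 2^12 = 0.806 mV.
Scaled input = 2112.5430 LSBs, so code = 2113.
Code 2113 maps back to 0 + 2113×0.000805664 V = 1.7023682 V.
V_in − V_rec = -0.000368164 V = -0.368 mV.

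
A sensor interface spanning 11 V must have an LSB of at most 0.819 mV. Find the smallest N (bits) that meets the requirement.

Number of steps required ≥ 11 V / 0.819 mV = 13431.01.
Need 2^N ≥ 13431.01; 2^13 = 8192, 2^14 = 16384.
Minimum N = 14.

14 bits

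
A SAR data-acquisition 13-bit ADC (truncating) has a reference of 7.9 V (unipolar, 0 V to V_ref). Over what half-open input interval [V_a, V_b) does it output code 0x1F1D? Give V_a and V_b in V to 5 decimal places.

LSB = 7.9/2^13 = 0.964 mV.
Code 0x1F1D = 7965 decimal.
V_a = V_low + 7965·LSB = 7.68109 V; V_b = V_low + 7966·LSB = 7.68206 V.

[7.68109 V, 7.68206 V)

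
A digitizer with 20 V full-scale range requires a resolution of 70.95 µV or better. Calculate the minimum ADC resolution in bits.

19 bits

Number of steps required ≥ 20 V / 70.95 µV = 281888.65.
Need 2^N ≥ 281888.65; 2^18 = 262144, 2^19 = 524288.
Minimum N = 19.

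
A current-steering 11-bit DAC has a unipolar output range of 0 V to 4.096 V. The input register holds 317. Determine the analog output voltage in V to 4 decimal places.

0.6340 V

LSB = 4.096 V / 2^11 = 2.000 mV.
V_out = 0 + 317 × 0.002 V = 0.634 V.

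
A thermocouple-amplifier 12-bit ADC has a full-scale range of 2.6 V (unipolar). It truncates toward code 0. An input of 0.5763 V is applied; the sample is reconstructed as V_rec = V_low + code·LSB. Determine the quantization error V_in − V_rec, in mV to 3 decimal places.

LSB = 2.6/2^12 = 0.635 mV.
(V_in − V_low)/LSB = (0.5763 − 0)/0.000634766 = 907.8942 → code 907 (floor).
Code 907 maps back to 0 + 907×0.000634766 V = 0.57573242 V.
Error = 0.5763 − 0.57573242 = 0.000567578 V = 0.568 mV.

0.568 mV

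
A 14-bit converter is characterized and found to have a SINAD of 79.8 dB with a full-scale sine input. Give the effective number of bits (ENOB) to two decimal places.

ENOB = (SINAD − 1.76) / 6.02 = (79.8 − 1.76)/6.02 = 12.963.

12.96 bits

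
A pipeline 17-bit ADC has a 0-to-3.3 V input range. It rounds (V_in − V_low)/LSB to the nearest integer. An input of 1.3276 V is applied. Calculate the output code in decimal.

code 52731

Full-scale span = 3.3 V; LSB = 3.3/2^17 = 25.18 µV.
(1.3276 − 0) / 2.5177e-05 = 52730.663 LSBs.
Round → code 52731.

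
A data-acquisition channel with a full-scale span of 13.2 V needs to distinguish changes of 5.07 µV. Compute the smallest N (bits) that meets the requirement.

Number of steps required ≥ 13.2 V / 5.07 µV = 2603550.30.
Need 2^N ≥ 2603550.30; 2^21 = 2097152, 2^22 = 4194304.
Minimum N = 22.

22 bits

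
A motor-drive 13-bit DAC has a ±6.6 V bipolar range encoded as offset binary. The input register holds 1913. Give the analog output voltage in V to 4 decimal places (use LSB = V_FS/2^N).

LSB = 13.2 V / 2^13 = 1.611 mV.
V_out = (−6.6) + 1913 × 0.00161133 V = -3.51753 V.

-3.5175 V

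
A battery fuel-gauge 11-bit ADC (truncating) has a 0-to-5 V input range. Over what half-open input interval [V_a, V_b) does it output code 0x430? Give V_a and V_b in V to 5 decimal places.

LSB = 5/2^11 = 2.441 mV.
Code 0x430 = 1072 decimal.
V_a = V_low + 1072·LSB = 2.61719 V; V_b = V_low + 1073·LSB = 2.61963 V.

[2.61719 V, 2.61963 V)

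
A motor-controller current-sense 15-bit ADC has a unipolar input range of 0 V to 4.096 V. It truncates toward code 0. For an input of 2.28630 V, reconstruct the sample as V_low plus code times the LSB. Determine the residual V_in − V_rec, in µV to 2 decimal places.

Step size: 4.096 V ÷ 2^15 = 125.00 µV.
Scaled input = 18290.4000 LSBs, so code = 18290.
Code 18290 maps back to 0 + 18290×0.000125 V = 2.28625 V.
V_in − V_rec = 5e-05 V = 50.00 µV.

50.00 µV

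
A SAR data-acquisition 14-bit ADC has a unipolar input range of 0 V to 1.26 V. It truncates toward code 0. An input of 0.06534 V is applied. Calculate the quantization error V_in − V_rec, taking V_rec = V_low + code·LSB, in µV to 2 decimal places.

48.25 µV

LSB = 1.26/2^14 = 76.90 µV.
Scaled input = 849.6274 LSBs, so code = 849.
V_rec = 0 + 849·7.69043e-05 = 0.065291748 V.
Error = 0.06534 − 0.065291748 = 4.8252e-05 V = 48.25 µV.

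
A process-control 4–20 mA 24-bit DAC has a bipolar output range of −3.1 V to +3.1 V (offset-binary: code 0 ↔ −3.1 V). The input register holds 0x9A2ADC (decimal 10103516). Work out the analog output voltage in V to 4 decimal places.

0.6337 V

LSB = 6.2 V / 2^24 = 0.37 µV.
Code 0x9A2ADC = 10103516 decimal.
V_out = (−3.1) + 10103516 × 3.69549e-07 V = 0.633742 V.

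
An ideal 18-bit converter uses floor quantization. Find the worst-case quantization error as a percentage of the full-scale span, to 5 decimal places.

Truncating → worst-case error = 1 LSB = V_FS/2^18, so 100/262144 = 0.00038147 % of full scale.

0.00038 %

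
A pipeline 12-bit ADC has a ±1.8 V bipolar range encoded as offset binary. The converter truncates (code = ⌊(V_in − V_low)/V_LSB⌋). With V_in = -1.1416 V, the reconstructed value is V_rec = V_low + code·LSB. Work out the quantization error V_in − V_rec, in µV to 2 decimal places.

Step size: 3.6 V ÷ 2^12 = 0.879 mV.
(-1.1416 − (−1.8))/0.000878906 = 749.1129; ⌊·⌋ gives code 749.
Reconstructed: -1.1416992 V.
Error = -1.1416 − (−1.1416992) = 9.92187e-05 V = 99.22 µV.

99.22 µV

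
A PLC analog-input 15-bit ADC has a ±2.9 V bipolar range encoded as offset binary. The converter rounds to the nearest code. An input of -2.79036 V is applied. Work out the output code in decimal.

Full-scale span = 5.8 V; LSB = 5.8/2^15 = 177.00 µV.
(V_in − V_low)/LSB = (-2.79036 − (−2.9)) / 0.000177002 = 619.428.
Round → code 619.

code 619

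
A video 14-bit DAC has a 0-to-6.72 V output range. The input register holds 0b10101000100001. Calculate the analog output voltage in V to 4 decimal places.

LSB = 6.72 V / 2^14 = 410.16 µV.
Code 0b10101000100001 = 10785 decimal.
V_out = 0 + 10785 × 0.000410156 V = 4.42354 V.

4.4235 V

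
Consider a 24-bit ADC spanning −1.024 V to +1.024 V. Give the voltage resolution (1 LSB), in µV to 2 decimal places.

0.12 µV

Full-scale span = 2.048 V.
LSB = 2.048 / 2^24 = 2.048 / 16777216 = 1.2207e-07 V = 0.12 µV.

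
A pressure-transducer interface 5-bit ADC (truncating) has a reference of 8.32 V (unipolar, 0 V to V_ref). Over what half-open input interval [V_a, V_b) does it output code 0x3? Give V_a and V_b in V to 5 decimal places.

LSB = 8.32/2^5 = 260.000 mV.
Code 0x3 = 3 decimal.
V_a = V_low + 3·LSB = 0.78 V; V_b = V_low + 4·LSB = 1.04 V.

[0.78000 V, 1.04000 V)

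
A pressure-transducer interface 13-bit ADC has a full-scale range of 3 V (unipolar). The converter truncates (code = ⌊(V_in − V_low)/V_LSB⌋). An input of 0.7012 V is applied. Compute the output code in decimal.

LSB = 3 V / 8192 = 366.21 µV.
Input sits at 1914.743 steps above V_low.
So the output code is 1914.

code 1914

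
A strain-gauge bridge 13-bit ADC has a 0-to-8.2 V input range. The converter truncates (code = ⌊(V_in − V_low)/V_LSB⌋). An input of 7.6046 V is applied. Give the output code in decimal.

code 7597

Full-scale span = 8.2 V; LSB = 8.2/2^13 = 1.001 mV.
Input sits at 7597.181 steps above V_low.
Floor → code 7597.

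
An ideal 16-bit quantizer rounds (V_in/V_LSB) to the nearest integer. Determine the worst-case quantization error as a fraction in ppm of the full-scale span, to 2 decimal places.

Rounding → worst-case error = ½ LSB = V_FS/2^17, so 1e+06/131072 = 7.62939 ppm of full scale.

7.63 ppm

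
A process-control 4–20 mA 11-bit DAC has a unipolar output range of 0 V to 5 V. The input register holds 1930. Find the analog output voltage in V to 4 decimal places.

LSB = 5 V / 2^11 = 2.441 mV.
V_out = 0 + 1930 × 0.00244141 V = 4.71191 V.

4.7119 V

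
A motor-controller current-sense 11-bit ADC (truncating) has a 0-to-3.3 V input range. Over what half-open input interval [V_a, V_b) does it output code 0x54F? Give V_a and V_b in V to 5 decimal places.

LSB = 3.3/2^11 = 1.611 mV.
Code 0x54F = 1359 decimal.
V_a = V_low + 1359·LSB = 2.18979 V; V_b = V_low + 1360·LSB = 2.19141 V.

[2.18979 V, 2.19141 V)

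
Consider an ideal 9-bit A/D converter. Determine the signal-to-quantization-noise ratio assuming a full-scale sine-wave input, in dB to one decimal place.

55.9 dB

SNR ≈ 6.02·N + 1.76 dB = 6.02·9 + 1.76 = 55.94 dB.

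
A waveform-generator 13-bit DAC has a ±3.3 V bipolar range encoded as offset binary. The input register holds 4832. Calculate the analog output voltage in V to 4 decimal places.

LSB = 6.6 V / 2^13 = 0.806 mV.
V_out = (−3.3) + 4832 × 0.000805664 V = 0.592969 V.

0.5930 V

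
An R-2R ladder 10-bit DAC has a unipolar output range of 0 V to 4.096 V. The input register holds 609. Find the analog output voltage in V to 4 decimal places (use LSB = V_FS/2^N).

LSB = 4.096 V / 2^10 = 4.000 mV.
V_out = 0 + 609 × 0.004 V = 2.436 V.

2.4360 V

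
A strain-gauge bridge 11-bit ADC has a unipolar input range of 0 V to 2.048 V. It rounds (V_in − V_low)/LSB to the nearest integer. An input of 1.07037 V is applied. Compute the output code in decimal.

code 1070

With 2048 levels over 2.048 V, one step is 1.000 mV.
Input sits at 1070.370 steps above V_low.
round(1070.370) = 1070.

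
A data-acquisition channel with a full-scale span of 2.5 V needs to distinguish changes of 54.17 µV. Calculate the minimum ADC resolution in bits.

Number of steps required ≥ 2.5 V / 54.17 µV = 46151.01.
Need 2^N ≥ 46151.01; 2^15 = 32768, 2^16 = 65536.
Minimum N = 16.

16 bits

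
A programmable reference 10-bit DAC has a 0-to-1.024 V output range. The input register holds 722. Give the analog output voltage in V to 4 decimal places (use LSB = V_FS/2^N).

0.7220 V

LSB = 1.024 V / 2^10 = 1.000 mV.
V_out = 0 + 722 × 0.001 V = 0.722 V.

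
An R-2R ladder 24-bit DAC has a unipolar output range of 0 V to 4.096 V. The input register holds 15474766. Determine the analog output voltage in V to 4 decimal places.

LSB = 4.096 V / 2^24 = 0.24 µV.
V_out = 0 + 15474766 × 2.44141e-07 V = 3.77802 V.

3.7780 V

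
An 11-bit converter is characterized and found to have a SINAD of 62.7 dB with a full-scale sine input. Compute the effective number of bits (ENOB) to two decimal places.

ENOB = (SINAD − 1.76) / 6.02 = (62.7 − 1.76)/6.02 = 10.123.

10.12 bits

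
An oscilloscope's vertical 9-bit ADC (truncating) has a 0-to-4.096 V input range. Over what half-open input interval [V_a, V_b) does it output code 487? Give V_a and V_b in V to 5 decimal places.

[3.89600 V, 3.90400 V)

LSB = 4.096/2^9 = 8.000 mV.
V_a = V_low + 487·LSB = 3.896 V; V_b = V_low + 488·LSB = 3.904 V.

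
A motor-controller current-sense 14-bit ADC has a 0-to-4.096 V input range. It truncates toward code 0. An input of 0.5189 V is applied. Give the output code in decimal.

Full-scale span = 4.096 V; LSB = 4.096/2^14 = 250.00 µV.
(V_in − V_low)/LSB = (0.5189 − 0) / 0.00025 = 2075.600.
Floor → code 2075.

code 2075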